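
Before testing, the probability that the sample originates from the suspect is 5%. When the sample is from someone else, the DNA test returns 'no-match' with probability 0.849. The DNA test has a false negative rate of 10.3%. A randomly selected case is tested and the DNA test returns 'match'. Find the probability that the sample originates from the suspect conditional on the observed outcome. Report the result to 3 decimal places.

Let H be the event that the sample originates from the suspect. P(H) = 0.05, so P(¬H) = 0.95. With E the 'match' result, P(E|H) = 0.897 and P(E|¬H) = 0.151.
P(E) = 0.897·0.05 + 0.151·0.95 = 0.044850 + 0.14345 = 0.18830.
By Bayes' theorem, P(H|E) = 0.044850 / 0.18830 = 0.238.

P(H | E) ≈ 0.238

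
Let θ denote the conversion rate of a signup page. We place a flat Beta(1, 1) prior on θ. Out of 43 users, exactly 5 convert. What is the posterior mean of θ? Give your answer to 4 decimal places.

Posterior mean ≈ 0.1333

Observing 5 successes and 38 failures updates Beta(1, 1) by adding the success and failure counts to the two shape parameters: α = 1+5 = 6, β = 1+38 = 39.
E[θ | data] = 6/(6+39) = 0.1333.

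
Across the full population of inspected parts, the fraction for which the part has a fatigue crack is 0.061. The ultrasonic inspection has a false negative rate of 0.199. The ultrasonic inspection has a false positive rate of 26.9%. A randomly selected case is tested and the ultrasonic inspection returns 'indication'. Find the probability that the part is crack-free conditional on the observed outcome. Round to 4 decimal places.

Write H for 'the part has a fatigue crack'. Prior odds H:¬H = 0.061/0.939 = 0.064963. For the 'indication' outcome, the likelihood ratio is 0.801/0.269 = 2.9777.
Posterior odds = 0.064963 × 2.9777 = 0.19344, so P(H|E) = 0.19344/(1+0.19344) = 0.1621. Then P(¬H|E) = 1 − 0.1621 = 0.8379.

P(¬H | E) ≈ 0.8379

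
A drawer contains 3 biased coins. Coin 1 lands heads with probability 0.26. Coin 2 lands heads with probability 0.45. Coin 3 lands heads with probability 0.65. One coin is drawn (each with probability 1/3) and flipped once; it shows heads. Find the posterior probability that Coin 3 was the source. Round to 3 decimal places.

Tabulate prior·likelihood by source: [1] prior 0.333333, lik 0.26, product 0.08667; [2] prior 0.333333, lik 0.45, product 0.1500; [3] prior 0.333333, lik 0.65, product 0.2167.
Normalizing constant = 0.45333; the posterior for Coin 3 is its product over the sum, 0.2167/0.45333 = 0.478.

Posterior probability ≈ 0.478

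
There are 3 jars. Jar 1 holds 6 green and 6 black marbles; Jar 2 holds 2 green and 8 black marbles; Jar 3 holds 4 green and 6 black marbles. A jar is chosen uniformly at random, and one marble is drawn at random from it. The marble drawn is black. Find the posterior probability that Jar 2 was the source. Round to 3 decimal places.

Tabulate prior·likelihood by source: [1] prior 0.333333, lik 0.5, product 0.1667; [2] prior 0.333333, lik 0.8, product 0.2667; [3] prior 0.333333, lik 0.6, product 0.2000.
Normalizing constant = 0.63333; the posterior for Jar 2 is its product over the sum, 0.2667/0.63333 = 0.421.

Posterior probability ≈ 0.421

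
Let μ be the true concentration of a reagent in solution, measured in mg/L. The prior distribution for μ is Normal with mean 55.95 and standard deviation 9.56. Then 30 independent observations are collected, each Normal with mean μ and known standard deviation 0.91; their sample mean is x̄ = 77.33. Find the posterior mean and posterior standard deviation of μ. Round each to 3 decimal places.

With known σ, the Normal prior is conjugate. Weight on the data is w = (n/σ²)/(n/σ² + 1/τ₀²) = 36.2275/(36.2275+0.0109417) = 0.99970.
Posterior mean = w·x̄ + (1−w)·μ₀ = 0.99970·77.33 + 0.00030194·55.95 = 77.324. Posterior variance = 1/(36.2275+0.0109417) = 0.0275950, so SD = 0.166.

Posterior mean ≈ 77.324; posterior SD ≈ 0.166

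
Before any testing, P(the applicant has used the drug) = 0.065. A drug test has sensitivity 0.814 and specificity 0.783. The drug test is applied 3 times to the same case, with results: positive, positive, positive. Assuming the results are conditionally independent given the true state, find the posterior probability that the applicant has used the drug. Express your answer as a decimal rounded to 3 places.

Posterior P(H) ≈ 0.786

With H the event that the applicant has used the drug, the joint likelihood of the observed sequence is P(data|H) = 0.814·0.814·0.814 = 0.53935 and P(data|¬H) = 0.217·0.217·0.217 = 0.010218.
Bayes: P(H|data) = 0.065·0.53935 / (0.065·0.53935 + 0.935·0.010218) = 0.035058/0.044612 = 0.7858.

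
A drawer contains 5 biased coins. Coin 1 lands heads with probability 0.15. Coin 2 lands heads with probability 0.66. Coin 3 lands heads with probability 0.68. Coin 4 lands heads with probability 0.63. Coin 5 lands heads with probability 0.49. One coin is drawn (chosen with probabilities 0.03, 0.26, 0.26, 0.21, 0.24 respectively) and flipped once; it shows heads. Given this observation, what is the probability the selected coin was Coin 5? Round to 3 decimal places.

Posterior probability ≈ 0.195

Tabulate prior·likelihood by source: [1] prior 0.03, lik 0.15, product 0.004500; [2] prior 0.26, lik 0.66, product 0.1716; [3] prior 0.26, lik 0.68, product 0.1768; [4] prior 0.21, lik 0.63, product 0.1323; [5] prior 0.24, lik 0.49, product 0.1176.
Normalizing constant = 0.60280; the posterior for Coin 5 is its product over the sum, 0.1176/0.60280 = 0.195.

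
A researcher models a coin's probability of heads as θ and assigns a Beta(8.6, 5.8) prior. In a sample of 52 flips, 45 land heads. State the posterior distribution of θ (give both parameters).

Posterior: Beta(53.6, 12.8)

Observing 45 successes and 7 failures updates Beta(8.6, 5.8) by adding the success and failure counts to the two shape parameters: α = 8.6+45 = 53.6, β = 5.8+7 = 12.8.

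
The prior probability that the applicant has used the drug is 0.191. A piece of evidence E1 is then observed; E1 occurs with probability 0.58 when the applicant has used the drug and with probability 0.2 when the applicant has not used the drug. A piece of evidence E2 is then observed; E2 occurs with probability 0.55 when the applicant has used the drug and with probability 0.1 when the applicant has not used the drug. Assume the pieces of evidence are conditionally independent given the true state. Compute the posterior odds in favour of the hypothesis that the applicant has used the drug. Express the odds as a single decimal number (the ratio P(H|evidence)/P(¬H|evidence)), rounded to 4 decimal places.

Posterior odds ≈ 3.7657

Prior odds = 0.191/(1−0.191) = 0.23609. In log-odds, ln(0.23609) = -1.4435.
Add log likelihood ratios: ln(2.9000) + ln(5.5000) = 2.7695.
Posterior log-odds = 1.3259, so posterior odds = exp(1.3259) = 3.7657.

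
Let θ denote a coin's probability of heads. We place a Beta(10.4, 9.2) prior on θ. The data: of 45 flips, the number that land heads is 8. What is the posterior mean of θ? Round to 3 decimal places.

Observing 8 successes and 37 failures updates Beta(10.4, 9.2) by adding the success and failure counts to the two shape parameters: α = 10.4+8 = 18.4, β = 9.2+37 = 46.2.
Posterior mean = α/(α+β) = 18.4/64.6 = 0.285.

Posterior mean ≈ 0.285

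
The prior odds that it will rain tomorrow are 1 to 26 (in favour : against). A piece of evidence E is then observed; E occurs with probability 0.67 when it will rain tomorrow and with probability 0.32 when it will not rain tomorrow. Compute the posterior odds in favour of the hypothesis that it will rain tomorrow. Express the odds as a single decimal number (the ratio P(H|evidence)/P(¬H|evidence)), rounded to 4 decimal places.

Prior odds = 1/26 = 0.038462. In log-odds, ln(0.038462) = -3.2581.
Add log likelihood ratio: ln(2.0938) = 0.73896.
Posterior log-odds = -2.5191, so posterior odds = exp(-2.5191) = 0.080529.

Posterior odds ≈ 0.0805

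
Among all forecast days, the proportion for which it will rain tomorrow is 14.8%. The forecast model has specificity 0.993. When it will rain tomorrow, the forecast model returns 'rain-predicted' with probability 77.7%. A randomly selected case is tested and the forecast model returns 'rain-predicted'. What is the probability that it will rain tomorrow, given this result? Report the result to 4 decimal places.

Let H be the event that it will rain tomorrow. P(H) = 0.148, so P(¬H) = 0.852. With E the 'rain-predicted' result, P(E|H) = 0.777 and P(E|¬H) = 0.007.
P(E) = 0.777·0.148 + 0.007·0.852 = 0.11500 + 0.0059640 = 0.12096.
By Bayes' theorem, P(H|E) = 0.11500 / 0.12096 = 0.9507.

P(H | E) ≈ 0.9507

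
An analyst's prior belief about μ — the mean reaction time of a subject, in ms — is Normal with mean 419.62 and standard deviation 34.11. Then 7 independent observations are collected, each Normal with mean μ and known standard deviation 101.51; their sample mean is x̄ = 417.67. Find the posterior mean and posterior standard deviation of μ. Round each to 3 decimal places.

Posterior mean ≈ 418.759; posterior SD ≈ 25.492

Prior precision 1/τ₀² = 1/34.11² = 0.00085948; data precision n/σ² = 7/101.51² = 0.00067933.
Posterior precision = 0.00085948 + 0.00067933 = 0.00153881, giving posterior SD = 1/√0.00153881 = 25.492.
Posterior mean = (0.00085948·419.62 + 0.00067933·417.67) / 0.00153881 = 418.759.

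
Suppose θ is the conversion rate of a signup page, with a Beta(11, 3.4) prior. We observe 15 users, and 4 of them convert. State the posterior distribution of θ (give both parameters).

Posterior: Beta(15, 14.4)

The binomial likelihood is conjugate to the Beta prior: with 4 successes and 11 failures, the posterior is Beta(11+4, 3.4+11) = Beta(15, 14.4).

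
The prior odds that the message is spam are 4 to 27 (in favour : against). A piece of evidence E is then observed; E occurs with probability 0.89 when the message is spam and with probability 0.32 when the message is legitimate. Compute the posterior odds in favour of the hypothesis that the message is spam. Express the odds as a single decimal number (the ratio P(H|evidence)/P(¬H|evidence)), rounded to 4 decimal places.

Posterior odds ≈ 0.4120

Prior odds = 4/27 = 0.14815.
Likelihood ratio for E = 0.89/0.32 = 2.7812.
Posterior odds = prior odds × LR = 0.41204.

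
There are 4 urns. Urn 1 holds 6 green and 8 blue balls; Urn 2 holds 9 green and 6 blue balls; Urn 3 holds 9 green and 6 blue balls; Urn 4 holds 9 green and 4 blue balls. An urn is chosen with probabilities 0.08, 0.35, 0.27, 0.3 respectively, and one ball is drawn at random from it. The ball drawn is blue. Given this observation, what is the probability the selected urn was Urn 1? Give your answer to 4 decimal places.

P(blue|Urn 1) = 0.5714; P(blue|Urn 2) = 0.4; P(blue|Urn 3) = 0.4; P(blue|Urn 4) = 0.3077.
Prior × likelihood for each source: 0.08·0.5714=0.04571, 0.35·0.4=0.1400, 0.27·0.4=0.1080, 0.3·0.3077=0.09231. Summing gives P(blue) = 0.38602.
P(Urn 1 | blue) = 0.04571 / 0.38602 = 0.1184.

Posterior probability ≈ 0.1184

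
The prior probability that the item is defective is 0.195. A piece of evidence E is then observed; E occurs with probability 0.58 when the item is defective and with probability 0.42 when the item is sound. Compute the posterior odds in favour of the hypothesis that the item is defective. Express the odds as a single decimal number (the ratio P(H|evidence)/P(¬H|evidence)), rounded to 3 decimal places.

Prior odds = 0.195/(1−0.195) = 0.24224.
Likelihood ratio for E = 0.58/0.42 = 1.3810.
Posterior odds = prior odds × LR = 0.33452.

Posterior odds ≈ 0.335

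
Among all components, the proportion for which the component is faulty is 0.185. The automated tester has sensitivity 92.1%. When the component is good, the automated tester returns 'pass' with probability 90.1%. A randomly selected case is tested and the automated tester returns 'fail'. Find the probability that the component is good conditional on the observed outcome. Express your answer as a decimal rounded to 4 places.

P(¬H | E) ≈ 0.3214

Write H for 'the component is faulty'. Prior odds H:¬H = 0.185/0.815 = 0.22699. For the 'fail' outcome, the likelihood ratio is 0.921/0.099 = 9.3030.
Posterior odds = 0.22699 × 9.3030 = 2.1117, so P(H|E) = 2.1117/(1+2.1117) = 0.6786. Then P(¬H|E) = 1 − 0.6786 = 0.3214.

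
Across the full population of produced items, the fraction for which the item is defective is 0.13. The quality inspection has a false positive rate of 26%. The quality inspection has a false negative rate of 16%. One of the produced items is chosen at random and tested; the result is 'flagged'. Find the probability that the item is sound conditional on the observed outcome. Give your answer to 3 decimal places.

Let H be the event that the item is defective. P(H) = 0.13, so P(¬H) = 0.87. With E the 'flagged' result, P(E|H) = 0.84 and P(E|¬H) = 0.26.
P(E) = 0.84·0.13 + 0.26·0.87 = 0.10920 + 0.22620 = 0.33540.
By Bayes' theorem, P(H|E) = 0.10920 / 0.33540 = 0.326. Hence P(¬H|E) = 1 − 0.326 = 0.674.

P(¬H | E) ≈ 0.674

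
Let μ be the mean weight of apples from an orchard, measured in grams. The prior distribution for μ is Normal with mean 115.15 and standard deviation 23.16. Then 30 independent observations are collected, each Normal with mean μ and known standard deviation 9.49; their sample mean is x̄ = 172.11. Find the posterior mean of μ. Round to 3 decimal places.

Posterior mean ≈ 171.793

Prior precision 1/τ₀² = 1/23.16² = 0.00186433; data precision n/σ² = 30/9.49² = 0.333111.
Posterior precision = 0.00186433 + 0.333111 = 0.334975.
Posterior mean = (0.00186433·115.15 + 0.333111·172.11) / 0.334975 = 171.793.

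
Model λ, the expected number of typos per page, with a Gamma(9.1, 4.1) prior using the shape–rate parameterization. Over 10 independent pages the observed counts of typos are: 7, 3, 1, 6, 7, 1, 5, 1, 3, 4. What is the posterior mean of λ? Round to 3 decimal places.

The Poisson likelihood adds the total count to the shape and the number of exposure periods to the rate. Here ∑xᵢ = 38 and n = 10, so shape 9.1→47.1 and rate 4.1→14.1.
E[λ | data] = 47.1/14.1 = 3.340.

Posterior mean ≈ 3.340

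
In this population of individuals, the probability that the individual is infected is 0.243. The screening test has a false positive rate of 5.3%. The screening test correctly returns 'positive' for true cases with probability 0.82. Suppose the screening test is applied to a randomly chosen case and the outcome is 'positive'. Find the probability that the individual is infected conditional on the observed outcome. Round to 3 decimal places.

Write H for 'the individual is infected'. Prior odds H:¬H = 0.243/0.757 = 0.32100. For the 'positive' outcome, the likelihood ratio is 0.82/0.053 = 15.472.
Posterior odds = 0.32100 × 15.472 = 4.9665, so P(H|E) = 4.9665/(1+4.9665) = 0.832.

P(H | E) ≈ 0.832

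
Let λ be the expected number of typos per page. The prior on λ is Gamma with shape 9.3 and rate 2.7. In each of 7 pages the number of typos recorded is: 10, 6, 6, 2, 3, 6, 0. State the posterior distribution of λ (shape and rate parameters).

Posterior: Gamma(shape=42.3, rate=9.7)

The Poisson likelihood adds the total count to the shape and the number of exposure periods to the rate. Here ∑xᵢ = 33 and n = 7, so shape 9.3→42.3 and rate 2.7→9.7.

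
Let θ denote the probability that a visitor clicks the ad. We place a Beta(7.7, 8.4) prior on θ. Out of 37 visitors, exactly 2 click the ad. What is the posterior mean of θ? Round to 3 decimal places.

Posterior mean ≈ 0.183

Observing 2 successes and 35 failures updates Beta(7.7, 8.4) by adding the success and failure counts to the two shape parameters: α = 7.7+2 = 9.7, β = 8.4+35 = 43.4.
Posterior mean = α/(α+β) = 9.7/53.1 = 0.183.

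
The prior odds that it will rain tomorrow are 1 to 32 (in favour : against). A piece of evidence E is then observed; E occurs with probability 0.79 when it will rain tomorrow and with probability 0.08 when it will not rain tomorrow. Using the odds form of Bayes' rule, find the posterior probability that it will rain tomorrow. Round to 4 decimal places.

Posterior probability ≈ 0.2358

Prior odds = 1/32 = 0.031250. In log-odds, ln(0.031250) = -3.4657.
Add log likelihood ratio: ln(9.8750) = 2.2900.
Posterior log-odds = -1.1757, so posterior odds = exp(-1.1757) = 0.30859. Converting, P(H|E) = 0.30859/1.3086 = 0.2358.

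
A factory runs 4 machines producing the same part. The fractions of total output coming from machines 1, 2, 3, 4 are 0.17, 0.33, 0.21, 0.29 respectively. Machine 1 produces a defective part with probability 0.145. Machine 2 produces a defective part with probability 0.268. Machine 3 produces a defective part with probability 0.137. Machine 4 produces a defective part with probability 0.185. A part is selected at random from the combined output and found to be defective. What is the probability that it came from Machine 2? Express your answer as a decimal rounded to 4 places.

Tabulate prior·likelihood by source: [1] prior 0.17, lik 0.145, product 0.02465; [2] prior 0.33, lik 0.268, product 0.08844; [3] prior 0.21, lik 0.137, product 0.02877; [4] prior 0.29, lik 0.185, product 0.05365.
Normalizing constant = 0.19551; the posterior for Machine 2 is its product over the sum, 0.08844/0.19551 = 0.4524.

Posterior probability ≈ 0.4524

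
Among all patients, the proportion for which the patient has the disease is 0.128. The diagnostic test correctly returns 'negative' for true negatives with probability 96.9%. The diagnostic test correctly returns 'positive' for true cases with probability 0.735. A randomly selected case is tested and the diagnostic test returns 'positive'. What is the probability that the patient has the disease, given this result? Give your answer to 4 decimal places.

Let H be the event that the patient has the disease. P(H) = 0.128, so P(¬H) = 0.872. With E the 'positive' result, P(E|H) = 0.735 and P(E|¬H) = 0.031.
P(E) = 0.735·0.128 + 0.031·0.872 = 0.094080 + 0.027032 = 0.12111.
By Bayes' theorem, P(H|E) = 0.094080 / 0.12111 = 0.7768.

P(H | E) ≈ 0.7768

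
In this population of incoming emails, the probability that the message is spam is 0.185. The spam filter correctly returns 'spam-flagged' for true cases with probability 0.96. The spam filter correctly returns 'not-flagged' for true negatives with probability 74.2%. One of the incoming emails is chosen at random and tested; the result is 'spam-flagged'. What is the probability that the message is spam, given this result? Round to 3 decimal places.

P(H | E) ≈ 0.458

Write H for 'the message is spam'. Prior odds H:¬H = 0.185/0.815 = 0.22699. For the 'spam-flagged' outcome, the likelihood ratio is 0.96/0.258 = 3.7209.
Posterior odds = 0.22699 × 3.7209 = 0.84463, so P(H|E) = 0.84463/(1+0.84463) = 0.458.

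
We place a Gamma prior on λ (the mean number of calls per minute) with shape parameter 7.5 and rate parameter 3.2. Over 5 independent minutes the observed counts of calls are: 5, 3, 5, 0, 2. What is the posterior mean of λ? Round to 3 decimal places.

Posterior mean ≈ 2.744

The Poisson likelihood adds the total count to the shape and the number of exposure periods to the rate. Here ∑xᵢ = 15 and n = 5, so shape 7.5→22.5 and rate 3.2→8.2.
Posterior mean = shape/rate = 22.5/8.2 = 2.744.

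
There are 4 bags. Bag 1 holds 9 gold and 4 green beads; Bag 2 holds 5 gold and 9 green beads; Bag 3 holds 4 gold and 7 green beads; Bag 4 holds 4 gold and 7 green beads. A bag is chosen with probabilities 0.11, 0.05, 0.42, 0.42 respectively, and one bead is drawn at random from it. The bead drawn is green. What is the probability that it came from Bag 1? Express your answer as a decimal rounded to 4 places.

P(green|Bag 1) = 0.3077; P(green|Bag 2) = 0.6429; P(green|Bag 3) = 0.6364; P(green|Bag 4) = 0.6364.
Prior × likelihood for each source: 0.11·0.3077=0.03385, 0.05·0.6429=0.03214, 0.42·0.6364=0.2673, 0.42·0.6364=0.2673. Summing gives P(green) = 0.60053.
P(Bag 1 | green) = 0.03385 / 0.60053 = 0.0564.

Posterior probability ≈ 0.0564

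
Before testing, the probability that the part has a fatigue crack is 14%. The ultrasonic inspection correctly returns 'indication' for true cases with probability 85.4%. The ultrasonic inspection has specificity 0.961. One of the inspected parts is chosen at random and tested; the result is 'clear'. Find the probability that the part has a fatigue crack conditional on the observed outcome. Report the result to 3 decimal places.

Let H be the event that the part has a fatigue crack. P(H) = 0.14, so P(¬H) = 0.86. With E the 'clear' result, P(E|H) = 0.146 and P(E|¬H) = 0.961.
P(E) = 0.146·0.14 + 0.961·0.86 = 0.020440 + 0.82646 = 0.84690.
By Bayes' theorem, P(H|E) = 0.020440 / 0.84690 = 0.024.

P(H | E) ≈ 0.024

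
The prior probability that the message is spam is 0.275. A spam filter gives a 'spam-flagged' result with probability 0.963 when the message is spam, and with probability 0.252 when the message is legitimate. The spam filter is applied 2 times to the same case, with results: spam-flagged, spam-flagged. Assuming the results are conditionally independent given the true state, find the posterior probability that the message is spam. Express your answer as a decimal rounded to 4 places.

With H the event that the message is spam, the joint likelihood of the observed sequence is P(data|H) = 0.963·0.963 = 0.92737 and P(data|¬H) = 0.252·0.252 = 0.063504.
Bayes: P(H|data) = 0.275·0.92737 / (0.275·0.92737 + 0.725·0.063504) = 0.25503/0.30107 = 0.8471.

Posterior P(H) ≈ 0.8471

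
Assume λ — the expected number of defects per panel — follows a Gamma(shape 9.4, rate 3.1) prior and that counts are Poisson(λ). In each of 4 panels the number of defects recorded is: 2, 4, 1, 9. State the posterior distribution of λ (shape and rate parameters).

Posterior: Gamma(shape=25.4, rate=7.1)

The Poisson likelihood adds the total count to the shape and the number of exposure periods to the rate. Here ∑xᵢ = 16 and n = 4, so shape 9.4→25.4 and rate 3.1→7.1.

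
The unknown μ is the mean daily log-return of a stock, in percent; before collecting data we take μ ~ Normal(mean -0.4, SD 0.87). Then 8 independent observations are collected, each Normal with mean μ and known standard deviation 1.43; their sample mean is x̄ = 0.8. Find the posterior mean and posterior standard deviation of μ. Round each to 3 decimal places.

With known σ, the Normal prior is conjugate. Weight on the data is w = (n/σ²)/(n/σ² + 1/τ₀²) = 3.91217/(3.91217+1.32118) = 0.74755.
Posterior mean = w·x̄ + (1−w)·μ₀ = 0.74755·0.8 + 0.25245·-0.4 = 0.497. Posterior variance = 1/(3.91217+1.32118) = 0.191082, so SD = 0.437.

Posterior mean ≈ 0.497; posterior SD ≈ 0.437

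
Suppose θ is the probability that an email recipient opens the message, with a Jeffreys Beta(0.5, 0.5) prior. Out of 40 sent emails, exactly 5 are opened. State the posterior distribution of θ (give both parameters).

Observing 5 successes and 35 failures updates Beta(0.5, 0.5) by adding the success and failure counts to the two shape parameters: α = 0.5+5 = 5.5, β = 0.5+35 = 35.5.

Posterior: Beta(5.5, 35.5)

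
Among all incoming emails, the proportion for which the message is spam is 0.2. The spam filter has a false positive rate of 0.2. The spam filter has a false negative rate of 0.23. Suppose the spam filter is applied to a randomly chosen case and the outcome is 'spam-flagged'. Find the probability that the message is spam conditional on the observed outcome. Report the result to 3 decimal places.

P(H | E) ≈ 0.490

Let H be the event that the message is spam. P(H) = 0.2, so P(¬H) = 0.8. With E the 'spam-flagged' result, P(E|H) = 0.77 and P(E|¬H) = 0.2.
P(E) = 0.77·0.2 + 0.2·0.8 = 0.15400 + 0.16000 = 0.31400.
By Bayes' theorem, P(H|E) = 0.15400 / 0.31400 = 0.490.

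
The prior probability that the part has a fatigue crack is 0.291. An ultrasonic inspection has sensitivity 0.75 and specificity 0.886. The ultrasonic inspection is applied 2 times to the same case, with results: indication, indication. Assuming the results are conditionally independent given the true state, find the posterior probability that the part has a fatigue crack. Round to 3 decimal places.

Posterior P(H) ≈ 0.947

Let H be the event that the part has a fatigue crack; start with P(H) = 0.291. P('indication'|H) = 0.75, P('indication'|¬H) = 0.114.
Update on result 1 ('indication'): P(H) ← 0.75·0.2910 / (0.75·0.2910 + 0.114·0.7090) = 0.21825/0.29908 = 0.7297.
Update on result 2 ('indication'): P(H) ← 0.75·0.7297 / (0.75·0.7297 + 0.114·0.2703) = 0.54731/0.57812 = 0.9467.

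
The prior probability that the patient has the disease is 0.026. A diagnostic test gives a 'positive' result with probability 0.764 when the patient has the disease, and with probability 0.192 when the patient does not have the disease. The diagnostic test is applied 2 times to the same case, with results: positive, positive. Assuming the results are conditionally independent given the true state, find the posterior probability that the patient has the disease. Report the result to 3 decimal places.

With H the event that the patient has the disease, the joint likelihood of the observed sequence is P(data|H) = 0.764·0.764 = 0.58370 and P(data|¬H) = 0.192·0.192 = 0.036864.
Bayes: P(H|data) = 0.026·0.58370 / (0.026·0.58370 + 0.974·0.036864) = 0.015176/0.051082 = 0.2971.

Posterior P(H) ≈ 0.297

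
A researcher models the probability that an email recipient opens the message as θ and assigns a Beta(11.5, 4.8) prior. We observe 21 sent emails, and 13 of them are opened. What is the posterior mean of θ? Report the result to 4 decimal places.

Posterior mean ≈ 0.6568

The binomial likelihood is conjugate to the Beta prior: with 13 successes and 8 failures, the posterior is Beta(11.5+13, 4.8+8) = Beta(24.5, 12.8).
Posterior mean = α/(α+β) = 24.5/37.3 = 0.6568.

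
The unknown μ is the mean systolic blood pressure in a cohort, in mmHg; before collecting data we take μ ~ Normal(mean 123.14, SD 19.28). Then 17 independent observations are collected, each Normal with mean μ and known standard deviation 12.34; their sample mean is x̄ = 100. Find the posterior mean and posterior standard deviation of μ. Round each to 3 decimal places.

Posterior mean ≈ 100.544; posterior SD ≈ 2.957

Prior precision 1/τ₀² = 1/19.28² = 0.00269021; data precision n/σ² = 17/12.34² = 0.111640.
Posterior precision = 0.00269021 + 0.111640 = 0.114330, giving posterior SD = 1/√0.114330 = 2.957.
Posterior mean = (0.00269021·123.14 + 0.111640·100) / 0.114330 = 100.544.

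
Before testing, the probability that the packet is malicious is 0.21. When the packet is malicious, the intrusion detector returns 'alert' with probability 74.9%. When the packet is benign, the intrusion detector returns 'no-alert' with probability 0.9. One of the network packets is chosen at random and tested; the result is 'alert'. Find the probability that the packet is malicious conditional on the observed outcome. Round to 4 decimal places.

Let H be the event that the packet is malicious. P(H) = 0.21, so P(¬H) = 0.79. With E the 'alert' result, P(E|H) = 0.749 and P(E|¬H) = 0.1.
P(E) = 0.749·0.21 + 0.1·0.79 = 0.15729 + 0.079000 = 0.23629.
By Bayes' theorem, P(H|E) = 0.15729 / 0.23629 = 0.6657.

P(H | E) ≈ 0.6657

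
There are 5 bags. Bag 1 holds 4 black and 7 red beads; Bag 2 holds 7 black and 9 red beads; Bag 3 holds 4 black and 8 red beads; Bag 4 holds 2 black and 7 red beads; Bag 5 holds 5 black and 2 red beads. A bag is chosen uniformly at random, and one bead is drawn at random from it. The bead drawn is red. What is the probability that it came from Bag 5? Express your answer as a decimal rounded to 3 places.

P(red|Bag 1) = 0.6364; P(red|Bag 2) = 0.5625; P(red|Bag 3) = 0.6667; P(red|Bag 4) = 0.7778; P(red|Bag 5) = 0.2857.
Prior × likelihood for each source: 0.2·0.6364=0.1273, 0.2·0.5625=0.1125, 0.2·0.6667=0.1333, 0.2·0.7778=0.1556, 0.2·0.2857=0.05714. Summing gives P(red) = 0.58580.
P(Bag 5 | red) = 0.05714 / 0.58580 = 0.098.

Posterior probability ≈ 0.098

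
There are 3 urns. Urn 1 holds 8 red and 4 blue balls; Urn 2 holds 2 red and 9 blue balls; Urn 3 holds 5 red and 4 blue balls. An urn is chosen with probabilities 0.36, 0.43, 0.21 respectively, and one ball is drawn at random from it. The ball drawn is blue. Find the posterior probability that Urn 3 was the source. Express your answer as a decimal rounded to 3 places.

Posterior probability ≈ 0.165

Tabulate prior·likelihood by source: [1] prior 0.36, lik 0.3333, product 0.1200; [2] prior 0.43, lik 0.8182, product 0.3518; [3] prior 0.21, lik 0.4444, product 0.09333.
Normalizing constant = 0.56515; the posterior for Urn 3 is its product over the sum, 0.09333/0.56515 = 0.165.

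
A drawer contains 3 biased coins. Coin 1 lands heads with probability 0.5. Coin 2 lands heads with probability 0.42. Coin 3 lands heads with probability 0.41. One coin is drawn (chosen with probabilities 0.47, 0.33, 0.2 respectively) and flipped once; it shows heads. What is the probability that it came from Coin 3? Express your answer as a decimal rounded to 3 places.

P(heads|C1) = 0.5; P(heads|C2) = 0.42; P(heads|C3) = 0.41.
Prior × likelihood for each source: 0.47·0.5=0.2350, 0.33·0.42=0.1386, 0.2·0.41=0.08200. Summing gives P(heads) = 0.45560.
P(Coin 3 | heads) = 0.08200 / 0.45560 = 0.180.

Posterior probability ≈ 0.180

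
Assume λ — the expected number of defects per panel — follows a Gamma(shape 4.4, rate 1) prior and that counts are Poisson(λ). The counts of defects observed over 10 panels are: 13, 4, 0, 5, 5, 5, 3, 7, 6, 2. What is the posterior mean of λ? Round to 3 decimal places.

Posterior mean ≈ 4.945

The Poisson likelihood adds the total count to the shape and the number of exposure periods to the rate. Here ∑xᵢ = 50 and n = 10, so shape 4.4→54.4 and rate 1→11.
E[λ | data] = 54.4/11 = 4.945.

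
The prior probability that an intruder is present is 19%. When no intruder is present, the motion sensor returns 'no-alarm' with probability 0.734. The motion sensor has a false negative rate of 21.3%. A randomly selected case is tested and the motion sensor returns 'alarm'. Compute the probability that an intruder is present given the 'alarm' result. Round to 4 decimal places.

Let H be the event that an intruder is present. P(H) = 0.19, so P(¬H) = 0.81. With E the 'alarm' result, P(E|H) = 0.787 and P(E|¬H) = 0.266.
P(E) = 0.787·0.19 + 0.266·0.81 = 0.14953 + 0.21546 = 0.36499.
By Bayes' theorem, P(H|E) = 0.14953 / 0.36499 = 0.4097.

P(H | E) ≈ 0.4097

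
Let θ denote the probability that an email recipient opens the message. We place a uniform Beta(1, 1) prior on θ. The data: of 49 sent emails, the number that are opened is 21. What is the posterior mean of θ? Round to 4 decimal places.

Posterior mean ≈ 0.4314

The binomial likelihood is conjugate to the Beta prior: with 21 successes and 28 failures, the posterior is Beta(1+21, 1+28) = Beta(22, 29).
E[θ | data] = 22/(22+29) = 0.4314.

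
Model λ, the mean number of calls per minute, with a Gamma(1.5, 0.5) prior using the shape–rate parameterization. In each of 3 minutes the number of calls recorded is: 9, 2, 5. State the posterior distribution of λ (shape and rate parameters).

Total count ∑xᵢ = 16 over n = 3 minutes.
Gamma is conjugate to the Poisson likelihood: posterior is Gamma(shape = 1.5+16 = 17.5, rate = 0.5+3 = 3.5).

Posterior: Gamma(shape=17.5, rate=3.5)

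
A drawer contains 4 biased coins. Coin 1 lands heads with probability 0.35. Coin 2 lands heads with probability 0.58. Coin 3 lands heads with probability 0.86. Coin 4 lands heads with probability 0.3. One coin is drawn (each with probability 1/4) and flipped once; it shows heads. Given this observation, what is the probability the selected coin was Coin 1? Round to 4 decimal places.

P(heads|C1) = 0.35; P(heads|C2) = 0.58; P(heads|C3) = 0.86; P(heads|C4) = 0.3.
Prior × likelihood for each source: 0.25·0.35=0.08750, 0.25·0.58=0.1450, 0.25·0.86=0.2150, 0.25·0.3=0.07500. Summing gives P(heads) = 0.52250.
P(Coin 1 | heads) = 0.08750 / 0.52250 = 0.1675.

Posterior probability ≈ 0.1675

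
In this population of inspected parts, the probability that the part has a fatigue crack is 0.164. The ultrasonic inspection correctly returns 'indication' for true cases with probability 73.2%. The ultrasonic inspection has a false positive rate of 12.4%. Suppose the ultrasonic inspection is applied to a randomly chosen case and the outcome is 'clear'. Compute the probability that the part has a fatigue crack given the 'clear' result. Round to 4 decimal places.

Write H for 'the part has a fatigue crack'. Prior odds H:¬H = 0.164/0.836 = 0.19617. For the 'clear' outcome, the likelihood ratio is 0.268/0.876 = 0.30594.
Posterior odds = 0.19617 × 0.30594 = 0.060016, so P(H|E) = 0.060016/(1+0.060016) = 0.0566.

P(H | E) ≈ 0.0566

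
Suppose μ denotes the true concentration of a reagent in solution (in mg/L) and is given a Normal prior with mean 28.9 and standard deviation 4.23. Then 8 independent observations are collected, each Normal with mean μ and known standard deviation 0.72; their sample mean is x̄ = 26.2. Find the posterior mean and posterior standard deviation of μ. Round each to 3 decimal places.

Posterior mean ≈ 26.210; posterior SD ≈ 0.254

Prior precision 1/τ₀² = 1/4.23² = 0.0558881; data precision n/σ² = 8/0.72² = 15.4321.
Posterior precision = 0.0558881 + 15.4321 = 15.4880, giving posterior SD = 1/√15.4880 = 0.254.
Posterior mean = (0.0558881·28.9 + 15.4321·26.2) / 15.4880 = 26.210.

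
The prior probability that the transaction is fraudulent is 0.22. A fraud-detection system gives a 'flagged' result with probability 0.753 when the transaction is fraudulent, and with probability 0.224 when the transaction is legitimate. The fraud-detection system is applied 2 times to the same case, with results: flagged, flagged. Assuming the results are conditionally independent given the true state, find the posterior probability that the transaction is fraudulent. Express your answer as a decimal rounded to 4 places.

With H the event that the transaction is fraudulent, the joint likelihood of the observed sequence is P(data|H) = 0.753·0.753 = 0.56701 and P(data|¬H) = 0.224·0.224 = 0.050176.
Bayes: P(H|data) = 0.22·0.56701 / (0.22·0.56701 + 0.78·0.050176) = 0.12474/0.16388 = 0.7612.

Posterior P(H) ≈ 0.7612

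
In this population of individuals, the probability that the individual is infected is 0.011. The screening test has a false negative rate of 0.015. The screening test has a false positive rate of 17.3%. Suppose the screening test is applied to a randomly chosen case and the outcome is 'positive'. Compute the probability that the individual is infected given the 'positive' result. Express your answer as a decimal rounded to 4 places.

P(H | E) ≈ 0.0596

Write H for 'the individual is infected'. Prior odds H:¬H = 0.011/0.989 = 0.011122. For the 'positive' outcome, the likelihood ratio is 0.985/0.173 = 5.6936.
Posterior odds = 0.011122 × 5.6936 = 0.063327, so P(H|E) = 0.063327/(1+0.063327) = 0.0596.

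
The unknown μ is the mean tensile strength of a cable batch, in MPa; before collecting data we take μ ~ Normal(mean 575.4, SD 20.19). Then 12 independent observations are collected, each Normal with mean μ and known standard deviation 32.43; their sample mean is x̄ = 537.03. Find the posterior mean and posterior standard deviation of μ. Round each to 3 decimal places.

Posterior mean ≈ 543.820; posterior SD ≈ 8.493

With known σ, the Normal prior is conjugate. Weight on the data is w = (n/σ²)/(n/σ² + 1/τ₀²) = 0.0114100/(0.0114100+0.00245317) = 0.82304.
Posterior mean = w·x̄ + (1−w)·μ₀ = 0.82304·537.03 + 0.17696·575.4 = 543.820. Posterior variance = 1/(0.0114100+0.00245317) = 72.1333, so SD = 8.493.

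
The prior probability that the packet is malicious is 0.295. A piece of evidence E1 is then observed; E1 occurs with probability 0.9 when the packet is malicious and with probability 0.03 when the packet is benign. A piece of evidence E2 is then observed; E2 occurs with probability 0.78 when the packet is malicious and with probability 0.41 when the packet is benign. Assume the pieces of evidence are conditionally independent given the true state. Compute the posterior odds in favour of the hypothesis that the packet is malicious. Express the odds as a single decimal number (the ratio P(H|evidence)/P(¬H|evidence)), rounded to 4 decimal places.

Posterior odds ≈ 23.8817

Prior odds = 0.295/(1−0.295) = 0.41844. In log-odds, ln(0.41844) = -0.87122.
Add log likelihood ratios: ln(30.000) + ln(1.9024) = 4.0443.
Posterior log-odds = 3.1731, so posterior odds = exp(3.1731) = 23.882.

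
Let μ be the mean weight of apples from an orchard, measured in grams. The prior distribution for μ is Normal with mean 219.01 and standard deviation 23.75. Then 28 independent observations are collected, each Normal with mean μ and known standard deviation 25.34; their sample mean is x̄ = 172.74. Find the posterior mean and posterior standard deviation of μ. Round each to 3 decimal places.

Posterior mean ≈ 174.548; posterior SD ≈ 4.694

With known σ, the Normal prior is conjugate. Weight on the data is w = (n/σ²)/(n/σ² + 1/τ₀²) = 0.0436059/(0.0436059+0.00177285) = 0.96093.
Posterior mean = w·x̄ + (1−w)·μ₀ = 0.96093·172.74 + 0.039068·219.01 = 174.548. Posterior variance = 1/(0.0436059+0.00177285) = 22.0368, so SD = 4.694.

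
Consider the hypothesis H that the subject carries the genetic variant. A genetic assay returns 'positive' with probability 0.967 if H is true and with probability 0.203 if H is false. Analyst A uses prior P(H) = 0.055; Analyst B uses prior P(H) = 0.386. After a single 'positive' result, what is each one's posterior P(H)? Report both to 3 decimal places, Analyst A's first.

Analyst A: 0.217; Analyst B: 0.750

The likelihood ratio for a 'positive' result is 0.967/0.203 = 4.7635.
Analyst A: prior odds 0.055/0.945 = 0.058201; posterior odds 0.27724; posterior probability 0.217.
Analyst B: prior odds 0.386/0.614 = 0.62866; posterior odds 2.9947; posterior probability 0.750.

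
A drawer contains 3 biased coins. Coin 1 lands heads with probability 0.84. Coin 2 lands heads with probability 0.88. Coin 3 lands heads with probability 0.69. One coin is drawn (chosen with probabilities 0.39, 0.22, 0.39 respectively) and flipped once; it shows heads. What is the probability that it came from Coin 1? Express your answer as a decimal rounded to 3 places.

Posterior probability ≈ 0.415

Tabulate prior·likelihood by source: [1] prior 0.39, lik 0.84, product 0.3276; [2] prior 0.22, lik 0.88, product 0.1936; [3] prior 0.39, lik 0.69, product 0.2691.
Normalizing constant = 0.79030; the posterior for Coin 1 is its product over the sum, 0.3276/0.79030 = 0.415.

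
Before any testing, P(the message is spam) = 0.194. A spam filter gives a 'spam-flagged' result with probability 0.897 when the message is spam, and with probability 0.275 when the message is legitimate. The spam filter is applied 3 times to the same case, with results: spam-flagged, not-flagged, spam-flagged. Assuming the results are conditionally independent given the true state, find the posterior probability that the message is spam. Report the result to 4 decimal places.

Posterior P(H) ≈ 0.2668

With H the event that the message is spam, the joint likelihood of the observed sequence is P(data|H) = 0.897·0.103·0.897 = 0.082875 and P(data|¬H) = 0.275·0.725·0.275 = 0.054828.
Bayes: P(H|data) = 0.194·0.082875 / (0.194·0.082875 + 0.806·0.054828) = 0.016078/0.060269 = 0.2668.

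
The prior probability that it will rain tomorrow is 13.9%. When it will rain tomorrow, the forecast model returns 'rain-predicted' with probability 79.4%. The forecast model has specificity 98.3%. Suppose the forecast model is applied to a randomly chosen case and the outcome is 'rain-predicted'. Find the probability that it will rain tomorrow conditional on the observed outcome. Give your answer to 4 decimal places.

P(H | E) ≈ 0.8829

Write H for 'it will rain tomorrow'. Prior odds H:¬H = 0.139/0.861 = 0.16144. For the 'rain-predicted' outcome, the likelihood ratio is 0.794/0.017 = 46.706.
Posterior odds = 0.16144 × 46.706 = 7.5402, so P(H|E) = 7.5402/(1+7.5402) = 0.8829.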